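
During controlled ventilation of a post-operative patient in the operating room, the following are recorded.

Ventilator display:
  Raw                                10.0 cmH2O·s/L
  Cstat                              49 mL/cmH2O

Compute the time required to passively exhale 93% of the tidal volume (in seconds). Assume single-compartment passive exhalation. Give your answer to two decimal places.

1.30

τ = R × C = 10.0 × 49 mL/cmH2O = 10.0 × 0.049 L/cmH2O = 0.49 s.
Exhaled fraction f = 1 − e^(−t/τ) → t = −τ·ln(1 − f) = −0.49·ln(0.07) = 1.303 s.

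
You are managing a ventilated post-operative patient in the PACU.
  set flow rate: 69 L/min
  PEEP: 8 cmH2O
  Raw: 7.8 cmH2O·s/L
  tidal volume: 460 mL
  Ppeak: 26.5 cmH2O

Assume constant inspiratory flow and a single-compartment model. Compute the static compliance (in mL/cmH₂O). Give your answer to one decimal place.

48.3

Flow: 69 L/min ÷ 60 = 1.15 L/s.
Equation of motion (constant flow): PIP = Vt/C + R·V̇ + PEEP.
Vt/C = PIP − R·V̇ − PEEP = 26.5 − 7.8×1.15 − 8 = 26.5 − 8.97 − 8 = 9.53 cmH2O.
C = Vt / 9.53 = 460 / 9.53 = 48.269 mL/cmH2O.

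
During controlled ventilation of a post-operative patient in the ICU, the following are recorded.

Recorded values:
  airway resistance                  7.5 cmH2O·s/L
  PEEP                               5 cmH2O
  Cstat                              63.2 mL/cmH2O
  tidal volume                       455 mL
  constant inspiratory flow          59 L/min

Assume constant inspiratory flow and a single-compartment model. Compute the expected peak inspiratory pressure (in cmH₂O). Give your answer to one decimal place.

19.6

Flow: 59 L/min ÷ 60 = 0.9833 L/s.
Equation of motion (constant flow): PIP = Vt/C + R·V̇ + PEEP.
PIP = 455/63.2 + 7.5×0.9833 + 5 = 7.199 + 7.375 + 5 = 19.574 cmH2O.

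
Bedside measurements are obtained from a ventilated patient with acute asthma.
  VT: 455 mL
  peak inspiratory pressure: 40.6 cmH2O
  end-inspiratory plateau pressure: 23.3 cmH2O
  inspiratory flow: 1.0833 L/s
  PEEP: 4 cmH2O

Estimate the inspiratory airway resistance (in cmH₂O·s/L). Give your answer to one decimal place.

Raw = (PIP − Pplat) / flow = (40.6 − 23.3) / 1.0833 = 17.3 / 1.0833 = 15.97 cmH2O·s/L.

16.0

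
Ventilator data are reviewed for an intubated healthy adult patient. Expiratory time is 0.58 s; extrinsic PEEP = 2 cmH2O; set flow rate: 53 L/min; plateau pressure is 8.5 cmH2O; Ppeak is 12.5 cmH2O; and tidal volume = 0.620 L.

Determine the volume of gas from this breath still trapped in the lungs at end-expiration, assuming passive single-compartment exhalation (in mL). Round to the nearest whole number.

Flow: 53 L/min ÷ 60 = 0.8833 L/s.
R = (PIP − Pplat)/V̇ = (12.5 − 8.5) / 0.8833 = 4.0/0.8833 = 4.528 cmH2O·s/L.
C = Vt/(Pplat − PEEP) = 620.0 / (8.5 − 2) = 620.0/6.5 = 95.385 mL/cmH2O.
τ = R × C = 4.528 × 0.09539 L/cmH2O = 0.4319 s.
Fraction remaining = e^(−Te/τ) = e^(−0.58/0.4319) = 0.2611.
Trapped volume = 620.0 × 0.2611 = 161.88 mL.

162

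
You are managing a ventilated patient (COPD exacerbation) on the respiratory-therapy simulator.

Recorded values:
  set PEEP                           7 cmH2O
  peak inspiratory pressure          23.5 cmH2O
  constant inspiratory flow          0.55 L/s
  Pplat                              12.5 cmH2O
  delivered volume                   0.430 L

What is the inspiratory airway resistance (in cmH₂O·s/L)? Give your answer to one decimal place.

20.0

Raw = (PIP − Pplat) / flow = (23.5 − 12.5) / 0.55 = 11.0 / 0.55 = 20.0 cmH2O·s/L.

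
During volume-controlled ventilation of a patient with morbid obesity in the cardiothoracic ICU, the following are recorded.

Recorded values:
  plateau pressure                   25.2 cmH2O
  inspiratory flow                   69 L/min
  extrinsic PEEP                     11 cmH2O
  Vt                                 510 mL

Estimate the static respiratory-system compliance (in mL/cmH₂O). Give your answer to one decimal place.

Cstat = Vt / (Pplat − PEEP) = 510 / (25.2 − 11) = 510 / 14.2 = 35.915 mL/cmH2O.

35.9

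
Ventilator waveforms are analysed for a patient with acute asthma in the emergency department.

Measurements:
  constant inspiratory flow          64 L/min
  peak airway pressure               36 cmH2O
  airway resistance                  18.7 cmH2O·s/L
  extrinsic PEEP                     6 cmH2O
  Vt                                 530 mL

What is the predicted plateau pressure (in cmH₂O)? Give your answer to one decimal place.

16.1

Flow: 64 L/min ÷ 60 = 1.0667 L/s.
Pplat = PIP − Raw × flow = 36 − 18.7 × 1.0667 = 36 − 19.947 = 16.053 cmH2O.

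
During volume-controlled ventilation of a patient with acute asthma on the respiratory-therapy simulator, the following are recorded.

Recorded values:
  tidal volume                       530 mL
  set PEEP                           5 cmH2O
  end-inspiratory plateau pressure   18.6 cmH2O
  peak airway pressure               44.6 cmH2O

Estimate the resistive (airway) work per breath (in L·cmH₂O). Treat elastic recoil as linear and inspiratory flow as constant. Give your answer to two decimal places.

With constant inspiratory flow the resistive pressure is constant at PIP − Pplat = 44.6 − 18.6 = 26.0 cmH2O, so resistive work = 26.0 × 0.530 = 13.78 L·cmH2O.

13.78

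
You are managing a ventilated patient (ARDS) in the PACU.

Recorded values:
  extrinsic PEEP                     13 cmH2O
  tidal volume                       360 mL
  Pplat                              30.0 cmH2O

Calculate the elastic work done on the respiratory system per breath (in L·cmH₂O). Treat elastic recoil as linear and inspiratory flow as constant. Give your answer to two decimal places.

3.06

Elastic work ≈ ½ × (Pplat − PEEP) × Vt = 0.5 × (30.0 − 13) × 0.360 L = 0.5 × 17.0 × 0.360 = 3.06 L·cmH2O.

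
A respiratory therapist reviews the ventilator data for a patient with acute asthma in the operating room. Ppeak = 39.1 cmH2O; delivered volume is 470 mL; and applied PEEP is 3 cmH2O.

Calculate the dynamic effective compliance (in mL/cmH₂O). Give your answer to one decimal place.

13.0

Dynamic compliance = Vt / (PIP − PEEP) = 470 / (39.1 − 3) = 470 / 36.1 = 13.019 mL/cmH2O.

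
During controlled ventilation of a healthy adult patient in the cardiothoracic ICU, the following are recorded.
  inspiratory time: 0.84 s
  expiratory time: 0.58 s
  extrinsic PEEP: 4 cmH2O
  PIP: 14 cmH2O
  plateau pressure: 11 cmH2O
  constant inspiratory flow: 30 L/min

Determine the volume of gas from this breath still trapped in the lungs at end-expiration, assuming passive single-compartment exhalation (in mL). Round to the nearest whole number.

84

Flow: 30 L/min ÷ 60 = 0.5 L/s.
Vt = flow × Ti = 0.5 L/s × 0.84 s × 1000 mL/L = 420.0 mL.
R = (PIP − Pplat)/V̇ = (14 − 11) / 0.5 = 3.0/0.5 = 6.0 cmH2O·s/L.
C = Vt/(Pplat − PEEP) = 420.0 / (11 − 4) = 420.0/7.0 = 60.0 mL/cmH2O.
τ = R × C = 6.0 × 0.06 L/cmH2O = 0.36 s.
Fraction remaining = e^(−Te/τ) = e^(−0.58/0.36) = 0.1997.
Trapped volume = 420.0 × 0.1997 = 83.874 mL.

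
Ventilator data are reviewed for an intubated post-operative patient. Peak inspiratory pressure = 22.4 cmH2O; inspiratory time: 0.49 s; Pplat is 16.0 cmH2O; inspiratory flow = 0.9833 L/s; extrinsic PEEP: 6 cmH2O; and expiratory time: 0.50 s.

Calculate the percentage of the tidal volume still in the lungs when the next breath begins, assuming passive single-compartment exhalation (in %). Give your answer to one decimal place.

Vt = flow × Ti = 0.9833 L/s × 0.49 s × 1000 mL/L = 481.82 mL.
R = (PIP − Pplat)/V̇ = (22.4 − 16.0) / 0.9833 = 6.4/0.9833 = 6.509 cmH2O·s/L.
C = Vt/(Pplat − PEEP) = 481.82 / (16.0 − 6) = 481.82/10.0 = 48.182 mL/cmH2O.
τ = R × C = 6.509 × 0.04818 L/cmH2O = 0.3136 s.
Fraction remaining at end-expiration = e^(−Te/τ) = e^(−0.50/0.3136) = 0.203 → 20.3%.

20.3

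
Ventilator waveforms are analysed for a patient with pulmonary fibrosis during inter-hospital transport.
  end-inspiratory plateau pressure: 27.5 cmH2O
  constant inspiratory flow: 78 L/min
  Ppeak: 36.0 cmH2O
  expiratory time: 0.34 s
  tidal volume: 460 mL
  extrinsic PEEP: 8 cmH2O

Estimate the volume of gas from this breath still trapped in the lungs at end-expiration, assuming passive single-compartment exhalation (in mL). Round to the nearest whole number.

Flow: 78 L/min ÷ 60 = 1.3 L/s.
R = (PIP − Pplat)/V̇ = (36.0 − 27.5) / 1.3 = 8.5/1.3 = 6.538 cmH2O·s/L.
C = Vt/(Pplat − PEEP) = 460.0 / (27.5 − 8) = 460.0/19.5 = 23.59 mL/cmH2O.
τ = R × C = 6.538 × 0.02359 L/cmH2O = 0.1542 s.
Fraction remaining = e^(−Te/τ) = e^(−0.34/0.1542) = 0.1103.
Trapped volume = 460.0 × 0.1103 = 50.738 mL.

51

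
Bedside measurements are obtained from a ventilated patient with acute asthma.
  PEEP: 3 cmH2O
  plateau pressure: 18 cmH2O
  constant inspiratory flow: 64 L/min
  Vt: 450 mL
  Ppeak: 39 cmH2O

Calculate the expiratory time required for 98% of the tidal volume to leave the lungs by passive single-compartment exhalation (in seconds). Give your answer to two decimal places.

2.31

Flow: 64 L/min ÷ 60 = 1.0667 L/s.
R = (PIP − Pplat)/V̇ = (39 − 18) / 1.0667 = 21.0/1.0667 = 19.687 cmH2O·s/L.
C = Vt/(Pplat − PEEP) = 450.0 / (18 − 3) = 450.0/15.0 = 30.0 mL/cmH2O.
τ = R × C = 19.687 × 0.03 L/cmH2O = 0.5906 s.
t = −τ·ln(1 − 0.98) = −0.5906·ln(0.02) = 2.31 s.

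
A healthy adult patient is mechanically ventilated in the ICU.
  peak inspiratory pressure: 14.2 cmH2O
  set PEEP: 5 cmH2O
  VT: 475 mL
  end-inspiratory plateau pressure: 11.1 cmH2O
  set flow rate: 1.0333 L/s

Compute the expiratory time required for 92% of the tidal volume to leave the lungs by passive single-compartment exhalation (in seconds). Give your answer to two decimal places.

R = (PIP − Pplat)/V̇ = (14.2 − 11.1) / 1.0333 = 3.1/1.0333 = 3.0 cmH2O·s/L.
C = Vt/(Pplat − PEEP) = 475.0 / (11.1 − 5) = 475.0/6.1 = 77.869 mL/cmH2O.
τ = R × C = 3.0 × 0.07787 L/cmH2O = 0.2336 s.
t = −τ·ln(1 − 0.92) = −0.2336·ln(0.08) = 0.59 s.

0.59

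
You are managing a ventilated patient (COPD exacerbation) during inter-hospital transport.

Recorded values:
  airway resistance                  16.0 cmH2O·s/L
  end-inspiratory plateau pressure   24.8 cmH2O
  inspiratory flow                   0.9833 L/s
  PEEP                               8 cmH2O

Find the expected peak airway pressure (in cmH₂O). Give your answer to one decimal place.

PIP = Pplat + Raw × flow = 24.8 + 16.0 × 0.9833 = 24.8 + 15.733 = 40.533 cmH2O.

40.5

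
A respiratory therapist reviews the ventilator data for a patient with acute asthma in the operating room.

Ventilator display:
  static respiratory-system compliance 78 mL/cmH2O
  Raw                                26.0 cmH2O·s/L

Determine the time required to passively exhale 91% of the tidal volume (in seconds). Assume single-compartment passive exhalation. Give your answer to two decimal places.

4.88

τ = R × C = 26.0 × 78 mL/cmH2O = 26.0 × 0.078 L/cmH2O = 2.028 s.
Exhaled fraction f = 1 − e^(−t/τ) → t = −τ·ln(1 − f) = −2.028·ln(0.09) = 4.883 s.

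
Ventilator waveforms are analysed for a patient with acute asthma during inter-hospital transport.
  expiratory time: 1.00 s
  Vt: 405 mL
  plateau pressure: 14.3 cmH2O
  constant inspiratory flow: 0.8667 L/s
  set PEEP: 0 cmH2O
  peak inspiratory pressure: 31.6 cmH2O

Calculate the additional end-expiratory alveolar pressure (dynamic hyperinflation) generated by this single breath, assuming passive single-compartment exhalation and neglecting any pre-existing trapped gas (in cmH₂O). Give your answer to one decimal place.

2.4

R = (PIP − Pplat)/V̇ = (31.6 − 14.3) / 0.8667 = 17.3/0.8667 = 19.961 cmH2O·s/L.
C = Vt/(Pplat − PEEP) = 405.0 / (14.3 − 0) = 405.0/14.3 = 28.322 mL/cmH2O.
τ = R × C = 19.961 × 0.02832 L/cmH2O = 0.5653 s.
Fraction remaining = e^(−Te/τ) = e^(−1.00/0.5653) = 0.1705; trapped volume = 405.0 × 0.1705 = 69.053 mL.
Additional alveolar pressure from trapping ≈ V_trapped / C = 69.053 / 28.322 = 2.438 cmH2O.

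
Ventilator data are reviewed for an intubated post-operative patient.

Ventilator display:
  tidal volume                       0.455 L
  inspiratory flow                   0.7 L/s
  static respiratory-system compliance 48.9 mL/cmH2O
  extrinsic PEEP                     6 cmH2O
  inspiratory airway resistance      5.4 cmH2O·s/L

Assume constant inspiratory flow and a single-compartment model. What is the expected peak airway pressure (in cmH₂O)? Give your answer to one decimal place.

19.1

Equation of motion (constant flow): PIP = Vt/C + R·V̇ + PEEP.
PIP = 455/48.9 + 5.4×0.7 + 6 = 9.305 + 3.78 + 6 = 19.085 cmH2O.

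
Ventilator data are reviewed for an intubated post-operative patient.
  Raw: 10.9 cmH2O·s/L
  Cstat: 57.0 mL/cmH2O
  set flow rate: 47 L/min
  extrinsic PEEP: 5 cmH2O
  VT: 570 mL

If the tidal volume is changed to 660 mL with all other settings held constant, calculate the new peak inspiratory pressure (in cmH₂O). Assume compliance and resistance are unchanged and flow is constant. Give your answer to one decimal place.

25.1

Flow: 47 L/min ÷ 60 = 0.7833 L/s.
PIP = Vt/C + R·V̇ + PEEP (constant-flow equation of motion).
Only the elastic term changes: ΔPIP = ΔVt / C = (660 − 570) / 57.0 = 1.579 cmH2O.
Original PIP = 570/57.0 + 10.9×0.7833 + 5 = 23.538 cmH2O; new PIP = 23.538 + (1.579) = 25.117 cmH2O.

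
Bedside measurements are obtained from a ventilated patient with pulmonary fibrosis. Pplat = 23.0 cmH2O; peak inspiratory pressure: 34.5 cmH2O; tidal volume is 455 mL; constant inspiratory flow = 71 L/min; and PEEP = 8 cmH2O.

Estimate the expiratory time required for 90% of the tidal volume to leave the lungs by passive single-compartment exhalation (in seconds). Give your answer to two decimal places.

0.68

Flow: 71 L/min ÷ 60 = 1.1833 L/s.
R = (PIP − Pplat)/V̇ = (34.5 − 23.0) / 1.1833 = 11.5/1.1833 = 9.719 cmH2O·s/L.
C = Vt/(Pplat − PEEP) = 455.0 / (23.0 − 8) = 455.0/15.0 = 30.333 mL/cmH2O.
τ = R × C = 9.719 × 0.03033 L/cmH2O = 0.2948 s.
t = −τ·ln(1 − 0.90) = −0.2948·ln(0.1) = 0.6788 s.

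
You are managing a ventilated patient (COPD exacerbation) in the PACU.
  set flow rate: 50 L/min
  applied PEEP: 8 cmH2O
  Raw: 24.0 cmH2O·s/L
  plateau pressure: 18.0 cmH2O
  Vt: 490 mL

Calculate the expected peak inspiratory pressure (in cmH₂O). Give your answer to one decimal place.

Flow: 50 L/min ÷ 60 = 0.8333 L/s.
PIP = Pplat + Raw × flow = 18.0 + 24.0 × 0.8333 = 18.0 + 19.999 = 37.999 cmH2O.

38.0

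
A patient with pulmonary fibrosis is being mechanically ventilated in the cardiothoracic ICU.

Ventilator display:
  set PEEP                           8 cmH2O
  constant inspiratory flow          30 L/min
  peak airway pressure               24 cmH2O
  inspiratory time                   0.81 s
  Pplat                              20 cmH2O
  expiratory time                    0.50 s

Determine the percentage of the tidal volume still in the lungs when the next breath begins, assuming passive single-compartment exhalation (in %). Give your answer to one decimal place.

Flow: 30 L/min ÷ 60 = 0.5 L/s.
Vt = flow × Ti = 0.5 L/s × 0.81 s × 1000 mL/L = 405.0 mL.
R = (PIP − Pplat)/V̇ = (24 − 20) / 0.5 = 4.0/0.5 = 8.0 cmH2O·s/L.
C = Vt/(Pplat − PEEP) = 405.0 / (20 − 8) = 405.0/12.0 = 33.75 mL/cmH2O.
τ = R × C = 8.0 × 0.03375 L/cmH2O = 0.27 s.
Fraction remaining at end-expiration = e^(−Te/τ) = e^(−0.50/0.27) = 0.1569 → 15.69%.

15.7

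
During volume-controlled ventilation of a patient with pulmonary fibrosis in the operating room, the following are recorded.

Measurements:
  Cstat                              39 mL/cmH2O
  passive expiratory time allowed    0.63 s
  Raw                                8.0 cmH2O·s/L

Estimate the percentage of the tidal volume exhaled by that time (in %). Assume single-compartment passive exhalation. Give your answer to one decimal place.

86.7

τ = R × C = 8.0 × 39 mL/cmH2O = 8.0 × 0.039 L/cmH2O = 0.312 s.
Passive exhalation: V(t)/V₀ = e^(−t/τ) = e^(−0.63/0.312) = 0.1328.
Fraction exhaled = 1 − 0.1328 = 0.8672 → 86.72%.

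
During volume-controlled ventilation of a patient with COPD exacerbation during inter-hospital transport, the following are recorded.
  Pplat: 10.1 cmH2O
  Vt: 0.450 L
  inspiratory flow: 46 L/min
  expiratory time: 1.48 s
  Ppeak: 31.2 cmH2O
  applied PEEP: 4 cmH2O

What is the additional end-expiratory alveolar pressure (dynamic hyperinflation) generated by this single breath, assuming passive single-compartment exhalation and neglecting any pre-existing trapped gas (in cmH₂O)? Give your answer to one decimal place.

2.9

Flow: 46 L/min ÷ 60 = 0.7667 L/s.
R = (PIP − Pplat)/V̇ = (31.2 − 10.1) / 0.7667 = 21.1/0.7667 = 27.521 cmH2O·s/L.
C = Vt/(Pplat − PEEP) = 450.0 / (10.1 − 4) = 450.0/6.1 = 73.77 mL/cmH2O.
τ = R × C = 27.521 × 0.07377 L/cmH2O = 2.03 s.
Fraction remaining = e^(−Te/τ) = e^(−1.48/2.03) = 0.4824; trapped volume = 450.0 × 0.4824 = 217.08 mL.
Additional alveolar pressure from trapping ≈ V_trapped / C = 217.08 / 73.77 = 2.943 cmH2O.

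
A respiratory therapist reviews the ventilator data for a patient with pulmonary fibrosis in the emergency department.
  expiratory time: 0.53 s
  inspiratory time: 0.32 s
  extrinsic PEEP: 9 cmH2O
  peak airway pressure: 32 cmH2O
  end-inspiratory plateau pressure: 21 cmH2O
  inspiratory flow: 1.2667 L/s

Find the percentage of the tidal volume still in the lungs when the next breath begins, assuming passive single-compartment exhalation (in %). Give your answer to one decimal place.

16.4

Vt = flow × Ti = 1.2667 L/s × 0.32 s × 1000 mL/L = 405.34 mL.
R = (PIP − Pplat)/V̇ = (32 − 21) / 1.2667 = 11.0/1.2667 = 8.684 cmH2O·s/L.
C = Vt/(Pplat − PEEP) = 405.34 / (21 − 9) = 405.34/12.0 = 33.778 mL/cmH2O.
τ = R × C = 8.684 × 0.03378 L/cmH2O = 0.2933 s.
Fraction remaining at end-expiration = e^(−Te/τ) = e^(−0.53/0.2933) = 0.1641 → 16.41%.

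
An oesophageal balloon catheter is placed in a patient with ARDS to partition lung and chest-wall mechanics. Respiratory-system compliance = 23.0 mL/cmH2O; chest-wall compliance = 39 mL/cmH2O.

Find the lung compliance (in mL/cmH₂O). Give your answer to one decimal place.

1/CL = 1/Crs − 1/Ccw.
1/CL = 1/23.0 − 1/39 = 0.01784.
CL = 56.054 mL/cmH2O.

56.1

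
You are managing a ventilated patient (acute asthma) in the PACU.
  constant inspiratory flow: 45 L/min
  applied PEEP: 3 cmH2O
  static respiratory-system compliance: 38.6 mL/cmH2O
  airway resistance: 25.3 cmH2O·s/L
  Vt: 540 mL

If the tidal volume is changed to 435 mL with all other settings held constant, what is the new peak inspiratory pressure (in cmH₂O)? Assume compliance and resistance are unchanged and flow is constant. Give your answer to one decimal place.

Flow: 45 L/min ÷ 60 = 0.75 L/s.
PIP = Vt/C + R·V̇ + PEEP (constant-flow equation of motion).
Only the elastic term changes: ΔPIP = ΔVt / C = (435 − 540) / 38.6 = -2.72 cmH2O.
Original PIP = 540/38.6 + 25.3×0.75 + 3 = 35.965 cmH2O; new PIP = 35.965 + (-2.72) = 33.245 cmH2O.

33.2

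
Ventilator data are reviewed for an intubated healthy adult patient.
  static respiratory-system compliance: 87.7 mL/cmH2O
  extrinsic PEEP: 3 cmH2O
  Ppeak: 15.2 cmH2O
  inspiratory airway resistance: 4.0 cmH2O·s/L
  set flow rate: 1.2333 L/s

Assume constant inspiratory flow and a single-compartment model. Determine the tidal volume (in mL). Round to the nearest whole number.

Equation of motion (constant flow): PIP = Vt/C + R·V̇ + PEEP.
Vt/C = PIP − R·V̇ − PEEP = 15.2 − 4.933 − 3 = 7.267 cmH2O.
Vt = C × 7.267 = 87.7 × 7.267 = 637.32 mL.

637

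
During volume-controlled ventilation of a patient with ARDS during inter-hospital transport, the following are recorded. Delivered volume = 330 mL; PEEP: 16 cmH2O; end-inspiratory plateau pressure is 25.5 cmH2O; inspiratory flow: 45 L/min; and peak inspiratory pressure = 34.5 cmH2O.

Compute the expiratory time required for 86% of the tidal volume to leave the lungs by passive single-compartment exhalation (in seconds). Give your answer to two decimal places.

Flow: 45 L/min ÷ 60 = 0.75 L/s.
R = (PIP − Pplat)/V̇ = (34.5 − 25.5) / 0.75 = 9.0/0.75 = 12.0 cmH2O·s/L.
C = Vt/(Pplat − PEEP) = 330.0 / (25.5 − 16) = 330.0/9.5 = 34.737 mL/cmH2O.
τ = R × C = 12.0 × 0.03474 L/cmH2O = 0.4169 s.
t = −τ·ln(1 − 0.86) = −0.4169·ln(0.14) = 0.8197 s.

0.82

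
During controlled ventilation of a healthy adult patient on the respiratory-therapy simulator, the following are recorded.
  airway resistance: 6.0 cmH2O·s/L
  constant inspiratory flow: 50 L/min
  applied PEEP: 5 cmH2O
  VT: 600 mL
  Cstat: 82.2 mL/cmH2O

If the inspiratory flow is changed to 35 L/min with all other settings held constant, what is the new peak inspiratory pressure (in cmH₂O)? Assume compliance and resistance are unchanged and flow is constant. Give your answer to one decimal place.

15.8

Flow: 50 L/min ÷ 60 = 0.8333 L/s.
New flow: 35 L/min ÷ 60 = 0.5833 L/s.
PIP = Vt/C + R·V̇ + PEEP (constant-flow equation of motion).
Only the resistive term changes: ΔPIP = R × ΔV̇ = 6.0 × (0.5833 − 0.8333) = 6.0 × -0.25 = -1.5 cmH2O.
Original PIP = 600/82.2 + 6.0×0.8333 + 5 = 17.299 cmH2O; new PIP = 17.299 + (-1.5) = 15.799 cmH2O.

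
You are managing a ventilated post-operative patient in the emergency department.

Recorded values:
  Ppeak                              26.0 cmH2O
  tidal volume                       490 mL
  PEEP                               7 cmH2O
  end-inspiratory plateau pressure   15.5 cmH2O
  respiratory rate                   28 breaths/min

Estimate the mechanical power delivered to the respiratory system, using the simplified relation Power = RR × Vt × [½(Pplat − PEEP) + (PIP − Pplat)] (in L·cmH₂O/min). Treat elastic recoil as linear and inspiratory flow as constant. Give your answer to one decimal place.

Per-breath work = Vt × [½(Pplat−PEEP) + (PIP−Pplat)] = 0.490 × [0.5×8.5 + 10.5] = 0.490 × 14.75 = 7.228 L·cmH2O.
Power = 28 × 7.228 = 202.38 L·cmH2O/min.

202.4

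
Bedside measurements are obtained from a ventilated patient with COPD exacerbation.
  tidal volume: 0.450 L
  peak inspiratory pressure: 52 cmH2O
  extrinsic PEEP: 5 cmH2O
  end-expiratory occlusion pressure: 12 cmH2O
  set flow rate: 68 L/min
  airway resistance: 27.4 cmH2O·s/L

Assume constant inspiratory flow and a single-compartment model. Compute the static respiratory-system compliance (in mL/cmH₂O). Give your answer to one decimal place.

50.3

Flow: 68 L/min ÷ 60 = 1.1333 L/s.
Total PEEP = 12 cmH2O (set 5 + intrinsic 7); this is the baseline alveolar pressure.
Equation of motion (constant flow): PIP = Vt/C + R·V̇ + PEEP.
Vt/C = PIP − R·V̇ − PEEP = 52 − 27.4×1.1333 − 12 = 52 − 31.052 − 12 = 8.948 cmH2O.
C = Vt / 8.948 = 450 / 8.948 = 50.291 mL/cmH2O.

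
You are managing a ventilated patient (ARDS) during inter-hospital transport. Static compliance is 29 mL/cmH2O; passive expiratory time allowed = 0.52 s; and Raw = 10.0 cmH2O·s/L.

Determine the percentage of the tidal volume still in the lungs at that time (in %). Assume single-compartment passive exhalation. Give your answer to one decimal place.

τ = R × C = 10.0 × 29 mL/cmH2O = 10.0 × 0.029 L/cmH2O = 0.29 s.
Passive exhalation: V(t)/V₀ = e^(−t/τ) = e^(−0.52/0.29) = 0.1664.
Fraction remaining = 0.1664 → 16.64%.

16.6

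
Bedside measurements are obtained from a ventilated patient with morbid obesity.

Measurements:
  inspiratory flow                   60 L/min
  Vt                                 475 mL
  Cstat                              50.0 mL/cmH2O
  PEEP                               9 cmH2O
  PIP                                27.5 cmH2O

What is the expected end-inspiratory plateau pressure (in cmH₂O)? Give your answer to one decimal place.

18.5

Pplat = PEEP + Vt / Cstat = 9 + 475 / 50.0 = 9 + 9.5 = 18.5 cmH2O.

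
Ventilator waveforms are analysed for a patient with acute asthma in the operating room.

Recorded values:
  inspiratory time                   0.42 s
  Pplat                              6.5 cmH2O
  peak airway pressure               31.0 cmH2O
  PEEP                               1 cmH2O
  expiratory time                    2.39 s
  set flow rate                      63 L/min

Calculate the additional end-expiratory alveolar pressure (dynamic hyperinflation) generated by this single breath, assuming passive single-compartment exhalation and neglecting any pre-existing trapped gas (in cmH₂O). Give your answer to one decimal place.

1.5

Flow: 63 L/min ÷ 60 = 1.05 L/s.
Vt = flow × Ti = 1.05 L/s × 0.42 s × 1000 mL/L = 441.0 mL.
R = (PIP − Pplat)/V̇ = (31.0 − 6.5) / 1.05 = 24.5/1.05 = 23.333 cmH2O·s/L.
C = Vt/(Pplat − PEEP) = 441.0 / (6.5 − 1) = 441.0/5.5 = 80.182 mL/cmH2O.
τ = R × C = 23.333 × 0.08018 L/cmH2O = 1.871 s.
Fraction remaining = e^(−Te/τ) = e^(−2.39/1.871) = 0.2788; trapped volume = 441.0 × 0.2788 = 122.95 mL.
Additional alveolar pressure from trapping ≈ V_trapped / C = 122.95 / 80.182 = 1.533 cmH2O.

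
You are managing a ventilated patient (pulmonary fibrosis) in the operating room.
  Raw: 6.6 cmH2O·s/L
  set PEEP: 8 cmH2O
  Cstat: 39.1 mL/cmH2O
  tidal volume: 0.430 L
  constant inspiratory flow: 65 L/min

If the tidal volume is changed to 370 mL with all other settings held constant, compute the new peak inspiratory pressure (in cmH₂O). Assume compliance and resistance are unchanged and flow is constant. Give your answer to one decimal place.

24.6

Flow: 65 L/min ÷ 60 = 1.0833 L/s.
PIP = Vt/C + R·V̇ + PEEP (constant-flow equation of motion).
Only the elastic term changes: ΔPIP = ΔVt / C = (370 − 430) / 39.1 = -1.535 cmH2O.
Original PIP = 430/39.1 + 6.6×1.0833 + 8 = 26.147 cmH2O; new PIP = 26.147 + (-1.535) = 24.612 cmH2O.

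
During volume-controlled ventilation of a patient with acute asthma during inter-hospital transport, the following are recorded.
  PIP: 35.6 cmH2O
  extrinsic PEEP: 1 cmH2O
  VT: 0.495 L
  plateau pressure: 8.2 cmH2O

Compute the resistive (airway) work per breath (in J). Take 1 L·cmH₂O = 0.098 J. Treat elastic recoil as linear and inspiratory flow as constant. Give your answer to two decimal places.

1.33

With constant inspiratory flow the resistive pressure is constant at PIP − Pplat = 35.6 − 8.2 = 27.4 cmH2O, so resistive work = 27.4 × 0.495 = 13.563 L·cmH2O.
× 0.098 J/(L·cmH2O) → 1.329 J.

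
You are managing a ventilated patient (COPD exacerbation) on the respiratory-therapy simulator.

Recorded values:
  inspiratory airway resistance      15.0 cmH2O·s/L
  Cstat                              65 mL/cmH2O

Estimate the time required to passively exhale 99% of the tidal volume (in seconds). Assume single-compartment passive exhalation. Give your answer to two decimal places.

4.49

τ = R × C = 15.0 × 65 mL/cmH2O = 15.0 × 0.065 L/cmH2O = 0.975 s.
Exhaled fraction f = 1 − e^(−t/τ) → t = −τ·ln(1 − f) = −0.975·ln(0.01) = 4.49 s.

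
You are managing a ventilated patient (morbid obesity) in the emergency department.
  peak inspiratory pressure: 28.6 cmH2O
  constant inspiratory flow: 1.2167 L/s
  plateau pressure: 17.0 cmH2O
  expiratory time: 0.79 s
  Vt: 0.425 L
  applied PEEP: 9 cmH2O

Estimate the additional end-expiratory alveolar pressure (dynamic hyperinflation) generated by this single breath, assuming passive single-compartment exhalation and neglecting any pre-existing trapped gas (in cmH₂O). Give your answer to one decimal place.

R = (PIP − Pplat)/V̇ = (28.6 − 17.0) / 1.2167 = 11.6/1.2167 = 9.534 cmH2O·s/L.
C = Vt/(Pplat − PEEP) = 425.0 / (17.0 − 9) = 425.0/8.0 = 53.125 mL/cmH2O.
τ = R × C = 9.534 × 0.05313 L/cmH2O = 0.5065 s.
Fraction remaining = e^(−Te/τ) = e^(−0.79/0.5065) = 0.2102; trapped volume = 425.0 × 0.2102 = 89.335 mL.
Additional alveolar pressure from trapping ≈ V_trapped / C = 89.335 / 53.125 = 1.682 cmH2O.

1.7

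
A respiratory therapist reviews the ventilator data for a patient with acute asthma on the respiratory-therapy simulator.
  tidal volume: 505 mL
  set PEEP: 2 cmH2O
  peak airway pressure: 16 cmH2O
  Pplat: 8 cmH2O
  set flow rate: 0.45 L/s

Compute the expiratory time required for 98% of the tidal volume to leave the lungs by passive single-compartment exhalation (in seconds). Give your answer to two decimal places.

R = (PIP − Pplat)/V̇ = (16 − 8) / 0.45 = 8.0/0.45 = 17.778 cmH2O·s/L.
C = Vt/(Pplat − PEEP) = 505.0 / (8 − 2) = 505.0/6.0 = 84.167 mL/cmH2O.
τ = R × C = 17.778 × 0.08417 L/cmH2O = 1.496 s.
t = −τ·ln(1 − 0.98) = −1.496·ln(0.02) = 5.852 s.

5.85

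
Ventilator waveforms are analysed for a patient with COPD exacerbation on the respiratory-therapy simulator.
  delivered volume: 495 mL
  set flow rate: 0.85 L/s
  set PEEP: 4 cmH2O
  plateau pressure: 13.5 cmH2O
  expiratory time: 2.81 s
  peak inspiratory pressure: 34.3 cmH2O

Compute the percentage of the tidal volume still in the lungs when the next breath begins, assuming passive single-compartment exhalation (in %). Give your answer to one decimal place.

R = (PIP − Pplat)/V̇ = (34.3 − 13.5) / 0.85 = 20.8/0.85 = 24.471 cmH2O·s/L.
C = Vt/(Pplat − PEEP) = 495.0 / (13.5 − 4) = 495.0/9.5 = 52.105 mL/cmH2O.
τ = R × C = 24.471 × 0.05211 L/cmH2O = 1.275 s.
Fraction remaining at end-expiration = e^(−Te/τ) = e^(−2.81/1.275) = 0.1104 → 11.04%.

11.0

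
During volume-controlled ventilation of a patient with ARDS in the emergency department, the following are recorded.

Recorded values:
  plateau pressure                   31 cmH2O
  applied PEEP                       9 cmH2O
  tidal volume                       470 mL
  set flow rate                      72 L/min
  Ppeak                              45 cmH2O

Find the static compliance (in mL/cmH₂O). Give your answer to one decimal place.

21.4

Cstat = Vt / (Pplat − PEEP) = 470 / (31 − 9) = 470 / 22.0 = 21.364 mL/cmH2O.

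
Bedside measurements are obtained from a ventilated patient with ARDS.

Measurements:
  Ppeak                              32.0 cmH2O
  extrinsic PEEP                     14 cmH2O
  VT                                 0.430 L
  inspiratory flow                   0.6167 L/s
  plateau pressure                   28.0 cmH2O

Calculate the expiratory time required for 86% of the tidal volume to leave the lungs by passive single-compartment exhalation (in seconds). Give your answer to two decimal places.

R = (PIP − Pplat)/V̇ = (32.0 − 28.0) / 0.6167 = 4.0/0.6167 = 6.486 cmH2O·s/L.
C = Vt/(Pplat − PEEP) = 430.0 / (28.0 − 14) = 430.0/14.0 = 30.714 mL/cmH2O.
τ = R × C = 6.486 × 0.03071 L/cmH2O = 0.1992 s.
t = −τ·ln(1 − 0.86) = −0.1992·ln(0.14) = 0.3916 s.

0.39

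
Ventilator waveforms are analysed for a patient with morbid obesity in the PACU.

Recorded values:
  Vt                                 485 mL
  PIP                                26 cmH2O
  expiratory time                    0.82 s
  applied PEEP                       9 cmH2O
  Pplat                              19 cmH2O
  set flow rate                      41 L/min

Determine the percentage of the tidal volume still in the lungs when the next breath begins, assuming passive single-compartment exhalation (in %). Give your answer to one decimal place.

Flow: 41 L/min ÷ 60 = 0.6833 L/s.
R = (PIP − Pplat)/V̇ = (26 − 19) / 0.6833 = 7.0/0.6833 = 10.244 cmH2O·s/L.
C = Vt/(Pplat − PEEP) = 485.0 / (19 − 9) = 485.0/10.0 = 48.5 mL/cmH2O.
τ = R × C = 10.244 × 0.0485 L/cmH2O = 0.4968 s.
Fraction remaining at end-expiration = e^(−Te/τ) = e^(−0.82/0.4968) = 0.1919 → 19.19%.

19.2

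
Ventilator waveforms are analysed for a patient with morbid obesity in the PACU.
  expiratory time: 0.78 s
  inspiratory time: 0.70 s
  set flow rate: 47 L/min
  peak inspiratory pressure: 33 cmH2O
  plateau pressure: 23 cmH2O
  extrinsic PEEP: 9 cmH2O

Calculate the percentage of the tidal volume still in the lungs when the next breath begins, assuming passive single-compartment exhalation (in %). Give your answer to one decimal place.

21.0

Flow: 47 L/min ÷ 60 = 0.7833 L/s.
Vt = flow × Ti = 0.7833 L/s × 0.70 s × 1000 mL/L = 548.31 mL.
R = (PIP − Pplat)/V̇ = (33 − 23) / 0.7833 = 10.0/0.7833 = 12.767 cmH2O·s/L.
C = Vt/(Pplat − PEEP) = 548.31 / (23 − 9) = 548.31/14.0 = 39.165 mL/cmH2O.
τ = R × C = 12.767 × 0.03917 L/cmH2O = 0.5001 s.
Fraction remaining at end-expiration = e^(−Te/τ) = e^(−0.78/0.5001) = 0.2102 → 21.02%.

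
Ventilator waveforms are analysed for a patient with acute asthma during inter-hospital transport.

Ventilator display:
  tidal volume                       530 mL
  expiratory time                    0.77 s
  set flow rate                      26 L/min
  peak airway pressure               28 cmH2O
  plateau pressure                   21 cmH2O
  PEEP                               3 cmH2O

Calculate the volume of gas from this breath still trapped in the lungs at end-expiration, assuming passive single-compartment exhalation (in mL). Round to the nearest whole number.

105

Flow: 26 L/min ÷ 60 = 0.4333 L/s.
R = (PIP − Pplat)/V̇ = (28 − 21) / 0.4333 = 7.0/0.4333 = 16.155 cmH2O·s/L.
C = Vt/(Pplat − PEEP) = 530.0 / (21 − 3) = 530.0/18.0 = 29.444 mL/cmH2O.
τ = R × C = 16.155 × 0.02944 L/cmH2O = 0.4756 s.
Fraction remaining = e^(−Te/τ) = e^(−0.77/0.4756) = 0.1981.
Trapped volume = 530.0 × 0.1981 = 104.99 mL.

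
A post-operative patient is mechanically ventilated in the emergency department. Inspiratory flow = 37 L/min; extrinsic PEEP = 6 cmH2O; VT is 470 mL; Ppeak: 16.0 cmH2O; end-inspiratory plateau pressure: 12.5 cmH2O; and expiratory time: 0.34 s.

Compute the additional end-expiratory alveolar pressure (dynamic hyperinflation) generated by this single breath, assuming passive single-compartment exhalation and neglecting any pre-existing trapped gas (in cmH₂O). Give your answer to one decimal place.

Flow: 37 L/min ÷ 60 = 0.6167 L/s.
R = (PIP − Pplat)/V̇ = (16.0 − 12.5) / 0.6167 = 3.5/0.6167 = 5.675 cmH2O·s/L.
C = Vt/(Pplat − PEEP) = 470.0 / (12.5 − 6) = 470.0/6.5 = 72.308 mL/cmH2O.
τ = R × C = 5.675 × 0.07231 L/cmH2O = 0.4104 s.
Fraction remaining = e^(−Te/τ) = e^(−0.34/0.4104) = 0.4367; trapped volume = 470.0 × 0.4367 = 205.25 mL.
Additional alveolar pressure from trapping ≈ V_trapped / C = 205.25 / 72.308 = 2.839 cmH2O.

2.8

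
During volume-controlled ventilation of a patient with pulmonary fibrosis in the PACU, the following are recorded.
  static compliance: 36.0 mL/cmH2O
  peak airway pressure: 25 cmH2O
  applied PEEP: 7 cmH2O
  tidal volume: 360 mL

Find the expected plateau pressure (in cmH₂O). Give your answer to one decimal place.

Pplat = PEEP + Vt / Cstat = 7 + 360 / 36.0 = 7 + 10.0 = 17.0 cmH2O.

17.0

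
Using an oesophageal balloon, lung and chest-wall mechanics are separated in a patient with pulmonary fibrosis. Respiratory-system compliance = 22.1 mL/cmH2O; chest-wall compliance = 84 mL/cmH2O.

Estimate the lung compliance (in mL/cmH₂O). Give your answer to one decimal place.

1/CL = 1/Crs − 1/Ccw.
1/CL = 1/22.1 − 1/84 = 0.03334.
CL = 29.994 mL/cmH2O.

30.0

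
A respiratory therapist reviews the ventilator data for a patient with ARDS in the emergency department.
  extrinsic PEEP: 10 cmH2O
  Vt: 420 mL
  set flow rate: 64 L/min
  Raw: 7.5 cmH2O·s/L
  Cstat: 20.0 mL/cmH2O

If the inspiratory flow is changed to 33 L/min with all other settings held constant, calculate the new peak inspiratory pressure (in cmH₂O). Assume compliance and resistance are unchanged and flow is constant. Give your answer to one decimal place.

35.1

Flow: 64 L/min ÷ 60 = 1.0667 L/s.
New flow: 33 L/min ÷ 60 = 0.55 L/s.
PIP = Vt/C + R·V̇ + PEEP (constant-flow equation of motion).
Only the resistive term changes: ΔPIP = R × ΔV̇ = 7.5 × (0.55 − 1.0667) = 7.5 × -0.5167 = -3.875 cmH2O.
Original PIP = 420/20.0 + 7.5×1.0667 + 10 = 39.0 cmH2O; new PIP = 39.0 + (-3.875) = 35.125 cmH2O.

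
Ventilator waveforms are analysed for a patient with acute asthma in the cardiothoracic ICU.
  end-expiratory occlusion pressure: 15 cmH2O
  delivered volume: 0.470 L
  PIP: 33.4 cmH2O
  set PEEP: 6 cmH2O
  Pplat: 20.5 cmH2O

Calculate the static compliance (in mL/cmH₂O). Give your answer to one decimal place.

End-expiratory occlusion gives total PEEP = 15 cmH2O (intrinsic PEEP = 15 − 6 = 9). Use total PEEP for the elastic gradient.
Cstat = Vt / (Pplat − PEEPtotal) = 470 / (20.5 − 15) = 470 / 5.5 = 85.455 mL/cmH2O.

85.5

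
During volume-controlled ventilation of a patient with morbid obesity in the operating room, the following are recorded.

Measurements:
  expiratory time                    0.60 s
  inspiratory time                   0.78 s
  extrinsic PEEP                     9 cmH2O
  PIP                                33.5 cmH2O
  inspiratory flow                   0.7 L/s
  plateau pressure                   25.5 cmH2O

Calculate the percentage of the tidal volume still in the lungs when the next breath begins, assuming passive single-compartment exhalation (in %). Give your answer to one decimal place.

Vt = flow × Ti = 0.7 L/s × 0.78 s × 1000 mL/L = 546.0 mL.
R = (PIP − Pplat)/V̇ = (33.5 − 25.5) / 0.7 = 8.0/0.7 = 11.429 cmH2O·s/L.
C = Vt/(Pplat − PEEP) = 546.0 / (25.5 − 9) = 546.0/16.5 = 33.091 mL/cmH2O.
τ = R × C = 11.429 × 0.03309 L/cmH2O = 0.3782 s.
Fraction remaining at end-expiration = e^(−Te/τ) = e^(−0.60/0.3782) = 0.2046 → 20.46%.

20.5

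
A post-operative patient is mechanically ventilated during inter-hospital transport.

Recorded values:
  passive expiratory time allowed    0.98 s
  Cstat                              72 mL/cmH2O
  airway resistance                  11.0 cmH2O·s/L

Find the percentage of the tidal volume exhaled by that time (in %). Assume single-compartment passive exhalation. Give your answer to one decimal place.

71.0

τ = R × C = 11.0 × 72 mL/cmH2O = 11.0 × 0.072 L/cmH2O = 0.792 s.
Passive exhalation: V(t)/V₀ = e^(−t/τ) = e^(−0.98/0.792) = 0.2901.
Fraction exhaled = 1 − 0.2901 = 0.7099 → 70.99%.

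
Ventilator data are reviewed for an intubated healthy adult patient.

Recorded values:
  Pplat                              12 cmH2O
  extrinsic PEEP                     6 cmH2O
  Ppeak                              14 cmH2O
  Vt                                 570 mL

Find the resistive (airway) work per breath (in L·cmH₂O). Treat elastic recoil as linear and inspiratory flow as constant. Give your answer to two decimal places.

With constant inspiratory flow the resistive pressure is constant at PIP − Pplat = 14 − 12 = 2.0 cmH2O, so resistive work = 2.0 × 0.570 = 1.14 L·cmH2O.

1.14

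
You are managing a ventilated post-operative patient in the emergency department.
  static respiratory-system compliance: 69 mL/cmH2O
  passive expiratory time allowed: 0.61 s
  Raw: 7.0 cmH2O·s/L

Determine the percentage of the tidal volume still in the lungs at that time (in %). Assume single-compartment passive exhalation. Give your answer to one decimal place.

28.3

τ = R × C = 7.0 × 69 mL/cmH2O = 7.0 × 0.069 L/cmH2O = 0.483 s.
Passive exhalation: V(t)/V₀ = e^(−t/τ) = e^(−0.61/0.483) = 0.2828.
Fraction remaining = 0.2828 → 28.28%.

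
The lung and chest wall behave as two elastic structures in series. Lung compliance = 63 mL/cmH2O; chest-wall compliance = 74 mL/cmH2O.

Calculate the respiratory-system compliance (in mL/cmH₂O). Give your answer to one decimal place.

Lung and chest wall are elastances in series: 1/Crs = 1/CL + 1/Ccw.
1/Crs = 1/63 + 1/74 = 0.02939.
Crs = 34.025 mL/cmH2O.

34.0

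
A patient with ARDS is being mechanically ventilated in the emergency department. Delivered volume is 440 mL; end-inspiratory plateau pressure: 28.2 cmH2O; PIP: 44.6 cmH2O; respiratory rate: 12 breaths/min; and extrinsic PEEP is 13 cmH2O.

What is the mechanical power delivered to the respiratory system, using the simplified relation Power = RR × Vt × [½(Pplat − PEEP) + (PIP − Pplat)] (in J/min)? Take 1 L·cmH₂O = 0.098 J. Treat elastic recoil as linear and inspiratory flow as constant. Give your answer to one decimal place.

12.4

Per-breath work = Vt × [½(Pplat−PEEP) + (PIP−Pplat)] = 0.440 × [0.5×15.2 + 16.4] = 0.440 × 24.0 = 10.56 L·cmH2O.
Power = 12 × 10.56 = 126.72 L·cmH2O/min.
× 0.098 J/(L·cmH2O) → 12.419 J/min.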